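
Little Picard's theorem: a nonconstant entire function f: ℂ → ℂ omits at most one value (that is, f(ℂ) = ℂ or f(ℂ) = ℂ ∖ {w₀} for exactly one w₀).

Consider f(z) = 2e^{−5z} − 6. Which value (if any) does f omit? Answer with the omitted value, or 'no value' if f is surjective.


Little Picard bounds the complement of f(ℂ) to at most one point.
e^{−5z} is never zero on ℂ, so 2·e^{−5z} takes every value in ℂ ∖ {0}. Adding -6 shifts the range to ℂ ∖ {-6}. Thus f omits exactly the value -6.

Omitted value: -6.


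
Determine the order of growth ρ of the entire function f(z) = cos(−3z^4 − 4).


Write cos(w) = (e^{iw} ± e^{−iw})/(2 or 2i), so |cos(w)| ≤ e^{|w|}. With w = −3z^4 − 4, |w| ≤ 3r^4 + 4 on |z|=r, giving M(r) ≤ e^{3r^4 + 4} and ρ ≤ 4. For the lower bound, choose z on |z|=r with -3z^4 purely imaginary of modulus 3r^4; then |cos(−3z^4 − 4)| grows like e^{3r^4}/2, so ρ ≥ 4. Hence ρ = 4.
Therefore ρ = 4.

Order ρ = 4.


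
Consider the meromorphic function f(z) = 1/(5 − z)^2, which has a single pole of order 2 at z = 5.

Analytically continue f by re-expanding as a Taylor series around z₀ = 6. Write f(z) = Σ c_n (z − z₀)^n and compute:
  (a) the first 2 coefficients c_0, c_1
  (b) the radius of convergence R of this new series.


Let w = z − z₀, so z = z₀ + w.
Then 5 − z = 5 − (z₀ + w) = (5 − z₀) − w = -1 − w.
f(z) = 1/(-1 − w)^2 = (1/(-1)^2) · (1 − w/(-1))^{−2}.
By the binomial series (1−u)^{−2} = Σ_{n≥0} C(n+1, 1) u^n for |u|<1, with u = w/(-1):
  c_n = C(n+1, 1) / (-1)^(n+2).
  c_0 = 1/(-1)^2 = 1.
  c_1 = 2/(-1)^3 = -2.
The series is valid for |w/d| < 1, i.e. |z − z₀| < |d|.
Radius of convergence: R = |5 − z₀| = |-1| = 1 (distance from z₀ to the singularity z = 5).

c_0 = 1, c_1 = -2; R = 1.


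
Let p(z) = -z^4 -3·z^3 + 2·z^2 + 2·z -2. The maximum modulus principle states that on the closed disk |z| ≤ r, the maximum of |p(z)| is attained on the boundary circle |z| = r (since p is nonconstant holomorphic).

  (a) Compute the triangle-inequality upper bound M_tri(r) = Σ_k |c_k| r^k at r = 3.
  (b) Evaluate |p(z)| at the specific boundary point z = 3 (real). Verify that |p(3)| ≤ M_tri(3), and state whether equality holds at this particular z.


Coefficients: c_0 = -2, c_1 = 2, c_2 = 2, c_3 = -3, c_4 = -1. Radius r = 3.
Part (a). Triangle bound: M_tri(r) = Σ_k |c_k| r^k
  = |-2|·3^0 + |2|·3^1 + |2|·3^2 + |-3|·3^3 + |-1|·3^4
  = 2 + 6 + 18 + 81 + 81 = 188.
This bounds M(r) := max_{|z|=r} |p(z)| from above; equality holds iff all terms c_k z^k can be made to align in phase at a single z on |z|=r.
Part (b). At z = 3 (real, on the circle |z| = r):
  p(3) = (-2)·3^0 + (2)·3^1 + (2)·3^2 + (-3)·3^3 + (-1)·3^4 = -140.
  |p(3)| = 140.
Check: |p(3)| = 140 ≤ 188 = M_tri(3). ✓ Equality does not hold at z = 3 (the coefficients have mixed signs, so the terms do not all align in phase there).

M_tri(3) = 188; |p(3)| = 140; equality at z=3: no.


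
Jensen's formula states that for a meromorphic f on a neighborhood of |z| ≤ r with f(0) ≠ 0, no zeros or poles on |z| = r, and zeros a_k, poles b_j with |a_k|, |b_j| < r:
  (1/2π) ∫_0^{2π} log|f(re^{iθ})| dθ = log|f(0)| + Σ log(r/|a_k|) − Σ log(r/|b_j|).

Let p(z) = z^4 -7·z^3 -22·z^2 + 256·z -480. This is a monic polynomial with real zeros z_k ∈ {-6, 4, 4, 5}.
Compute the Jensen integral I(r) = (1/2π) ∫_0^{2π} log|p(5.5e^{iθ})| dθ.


Zeros: -6, 4, 4, 5; r = 5.5.
Inside |z| < r: 4, 4, 5. Outside (|z| ≥ r): -6.
p(0) = -480, so log|p(0)| = log(480) = 6.1738.
Apply Jensen: I(r) = log|p(0)| + Σ_k log(r/|z_k|), summed over zeros inside |z| < r.
  log(r/|z_k|) for z_k = 4: log(5.5/4) = 0.3185
  log(r/|z_k|) for z_k = 4: log(5.5/4) = 0.3185
  log(r/|z_k|) for z_k = 5: log(5.5/5) = 0.0953
  Outside zeros (-6) contribute nothing to the Jensen sum.
Sum over inside zeros: 0.7322.
I(r) = log|p(0)| + (inside sum) = 6.1738 + 0.7322 = 6.9060.
Note: since some zeros are outside |z| ≤ r, the simplified n·log(r) form does NOT apply — only the inside zeros contribute.

I(r) ≈ 6.9060.


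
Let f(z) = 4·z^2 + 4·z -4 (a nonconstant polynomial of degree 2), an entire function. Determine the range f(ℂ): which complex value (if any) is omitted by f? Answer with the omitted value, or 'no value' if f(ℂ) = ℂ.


Little Picard bounds the complement of f(ℂ) to at most one point.
For every w ∈ ℂ, the equation p(z) − w = 0 is a nonconstant polynomial in z and hence has at least one root by the fundamental theorem of algebra. So p is surjective onto ℂ, omitting no value.

Omitted value: no value.


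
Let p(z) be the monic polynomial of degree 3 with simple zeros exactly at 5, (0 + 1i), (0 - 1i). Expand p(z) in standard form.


The polynomial is p(z) = ∏_{α ∈ S} (z − α), where S = {5, (0 + 1i), (0 - 1i)}.
Expanding the product yields: p(z) = z^3 -5·z^2 + z -5.
Note conjugate pairs combine to real quadratics: (z − (0+1i))(z − (0−1i)) = z² + 1.
The resulting polynomial has degree 3 and real coefficients as required.

p(z) = z^3 -5·z^2 + z -5.


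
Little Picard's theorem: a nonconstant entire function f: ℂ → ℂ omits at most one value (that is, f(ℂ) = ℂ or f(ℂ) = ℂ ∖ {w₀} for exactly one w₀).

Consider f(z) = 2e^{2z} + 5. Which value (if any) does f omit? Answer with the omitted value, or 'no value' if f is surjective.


Little Picard bounds the complement of f(ℂ) to at most one point.
e^{2z} is never zero on ℂ, so 2·e^{2z} takes every value in ℂ ∖ {0}. Adding 5 shifts the range to ℂ ∖ {5}. Thus f omits exactly the value 5.

Omitted value: 5.


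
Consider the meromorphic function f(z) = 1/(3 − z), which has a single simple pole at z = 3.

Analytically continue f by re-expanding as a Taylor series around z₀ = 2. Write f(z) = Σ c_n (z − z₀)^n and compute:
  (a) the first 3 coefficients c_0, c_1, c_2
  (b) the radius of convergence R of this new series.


Let w = z − z₀, so z = z₀ + w.
Then 3 − z = 3 − (z₀ + w) = (3 − z₀) − w = 1 − w.
f(z) = 1/(1 − w) = (1/(1)) · 1/(1 − w/(1)) = Σ_{n≥0} w^n / (1)^(n+1).
So c_n = 1/(1)^(n+1):
  c_0 = 1/(1)^1 = 1.
  c_1 = 1/(1)^2 = 1.
  c_2 = 1/(1)^3 = 1.
The series is valid for |w/d| < 1, i.e. |z − z₀| < |d|.
Radius of convergence: R = |3 − z₀| = |1| = 1 (distance from z₀ to the singularity z = 3).

c_0 = 1, c_1 = 1, c_2 = 1; R = 1.


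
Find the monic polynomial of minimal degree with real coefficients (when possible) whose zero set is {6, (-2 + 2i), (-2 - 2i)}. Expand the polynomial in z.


The polynomial is p(z) = ∏_{α ∈ S} (z − α), where S = {6, (-2 + 2i), (-2 - 2i)}.
Expanding the product yields: p(z) = z^3 -2·z^2 -16·z -48.
Note conjugate pairs combine to real quadratics: (z − (-2+2i))(z − (-2−2i)) = z² + 4z + 8.
The resulting polynomial has degree 3 and real coefficients as required.

p(z) = z^3 -2·z^2 -16·z -48.


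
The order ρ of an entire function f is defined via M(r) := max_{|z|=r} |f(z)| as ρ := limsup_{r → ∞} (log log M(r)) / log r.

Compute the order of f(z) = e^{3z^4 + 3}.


|e^{3z^4 + 3}| = e^{Re(3·z^4) + 3} ≤ e^{3|z|^4 + 3} = e^{3r^4 + 3} on |z| = r, so ρ ≤ 4. Choosing z on |z|=r so that 3·z^4 is real positive (always possible by picking arg z appropriately) gives |f(z)| = e^{3r^4 + 3}, matching the bound. The additive constant 3 does not affect log log M(r) ~ 4·log r. Hence ρ = 4.
Therefore ρ = 4.

Order ρ = 4.


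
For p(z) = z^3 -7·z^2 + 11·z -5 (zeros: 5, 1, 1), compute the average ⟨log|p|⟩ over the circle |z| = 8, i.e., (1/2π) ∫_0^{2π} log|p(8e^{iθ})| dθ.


Zeros: 1, 1, 5; r = 8.
Inside |z| < r: 1, 1, 5. Outside (|z| ≥ r): ∅.
p(0) = -5, so log|p(0)| = log(5) = 1.6094.
Apply Jensen: I(r) = log|p(0)| + Σ_k log(r/|z_k|), summed over zeros inside |z| < r.
  log(r/|z_k|) for z_k = 5: log(8/5) = 0.4700
  log(r/|z_k|) for z_k = 1: log(8/1) = 2.0794
  log(r/|z_k|) for z_k = 1: log(8/1) = 2.0794
Sum over inside zeros: 4.6289.
I(r) = log|p(0)| + (inside sum) = 1.6094 + 4.6289 = 6.2383.
Closed form (all zeros inside, monic): I(r) = n·log(r) = 3·log(8) = 6.2383. ✓

I(r) ≈ 6.2383.


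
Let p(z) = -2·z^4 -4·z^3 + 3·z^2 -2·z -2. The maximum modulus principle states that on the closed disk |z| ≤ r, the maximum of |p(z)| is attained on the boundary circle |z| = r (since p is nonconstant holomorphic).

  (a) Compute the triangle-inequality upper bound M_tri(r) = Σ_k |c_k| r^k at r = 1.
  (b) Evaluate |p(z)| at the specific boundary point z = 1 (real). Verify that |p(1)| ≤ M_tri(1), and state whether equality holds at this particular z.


Coefficients: c_0 = -2, c_1 = -2, c_2 = 3, c_3 = -4, c_4 = -2. Radius r = 1.
Part (a). Triangle bound: M_tri(r) = Σ_k |c_k| r^k
  = |-2|·1^0 + |-2|·1^1 + |3|·1^2 + |-4|·1^3 + |-2|·1^4
  = 2 + 2 + 3 + 4 + 2 = 13.
This bounds M(r) := max_{|z|=r} |p(z)| from above; equality holds iff all terms c_k z^k can be made to align in phase at a single z on |z|=r.
Part (b). At z = 1 (real, on the circle |z| = r):
  p(1) = (-2)·1^0 + (-2)·1^1 + (3)·1^2 + (-4)·1^3 + (-2)·1^4 = -7.
  |p(1)| = 7.
Check: |p(1)| = 7 ≤ 13 = M_tri(1). ✓ Equality does not hold at z = 1 (the coefficients have mixed signs, so the terms do not all align in phase there).

M_tri(1) = 13; |p(1)| = 7; equality at z=1: no.


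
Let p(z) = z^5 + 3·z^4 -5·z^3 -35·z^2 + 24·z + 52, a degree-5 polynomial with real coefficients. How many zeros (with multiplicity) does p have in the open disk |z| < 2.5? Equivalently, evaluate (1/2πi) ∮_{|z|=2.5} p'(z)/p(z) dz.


The zeros of p are: 2, 2, (-3 + 2i), (-3 - 2i), -1.
Their magnitudes are: 2, 2, 3.606, 3.606, 1.
Zeros with |z| < R = 2.5: 2, 2, -1.
Count = 3.
By the argument principle, (1/2πi) ∮_{|z|=R} p'(z)/p(z) dz equals exactly this count.

Number of zeros inside |z| < 2.5: 3.


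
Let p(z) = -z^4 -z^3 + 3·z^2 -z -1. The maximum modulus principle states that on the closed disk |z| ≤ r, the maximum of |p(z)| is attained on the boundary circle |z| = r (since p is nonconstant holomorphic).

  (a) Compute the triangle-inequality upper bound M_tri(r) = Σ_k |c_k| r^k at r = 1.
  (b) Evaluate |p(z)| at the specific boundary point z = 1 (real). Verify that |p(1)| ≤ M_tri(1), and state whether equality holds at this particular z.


Coefficients: c_0 = -1, c_1 = -1, c_2 = 3, c_3 = -1, c_4 = -1. Radius r = 1.
Part (a). Triangle bound: M_tri(r) = Σ_k |c_k| r^k
  = |-1|·1^0 + |-1|·1^1 + |3|·1^2 + |-1|·1^3 + |-1|·1^4
  = 1 + 1 + 3 + 1 + 1 = 7.
This bounds M(r) := max_{|z|=r} |p(z)| from above; equality holds iff all terms c_k z^k can be made to align in phase at a single z on |z|=r.
Part (b). At z = 1 (real, on the circle |z| = r):
  p(1) = (-1)·1^0 + (-1)·1^1 + (3)·1^2 + (-1)·1^3 + (-1)·1^4 = -1.
  |p(1)| = 1.
Check: |p(1)| = 1 ≤ 7 = M_tri(1). ✓ Equality does not hold at z = 1 (the coefficients have mixed signs, so the terms do not all align in phase there).

M_tri(1) = 7; |p(1)| = 1; equality at z=1: no.


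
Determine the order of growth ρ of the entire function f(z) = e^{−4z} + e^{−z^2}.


Each summand is entire of order 1 and 2 respectively (as in the single-exponential case). The order of a sum is at most the max of the orders, so ρ ≤ 2. For the lower bound: on |z|=r choose arg z so that -1z^2 is real positive; then |e^{-1z^2}| = e^{1r^2} while |e^{-4z}| ≤ e^{4r^1} = o(e^{1r^2}). So |f| ≥ e^{1r^2}(1 − o(1)) and ρ ≥ 2. Hence ρ = max(1, 2) = 2.
Therefore ρ = 2.

Order ρ = 2.


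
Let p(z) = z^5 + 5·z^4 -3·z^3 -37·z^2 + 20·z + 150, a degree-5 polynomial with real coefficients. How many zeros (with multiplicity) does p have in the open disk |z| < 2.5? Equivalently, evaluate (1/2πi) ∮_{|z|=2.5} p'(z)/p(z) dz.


The zeros of p are: (2 + 1i), (2 - 1i), (-3 + 1i), (-3 - 1i), -3.
Their magnitudes are: 2.236, 2.236, 3.162, 3.162, 3.
Zeros with |z| < R = 2.5: (2 + 1i), (2 - 1i).
Count = 2.
By the argument principle, (1/2πi) ∮_{|z|=R} p'(z)/p(z) dz equals exactly this count.

Number of zeros inside |z| < 2.5: 2.


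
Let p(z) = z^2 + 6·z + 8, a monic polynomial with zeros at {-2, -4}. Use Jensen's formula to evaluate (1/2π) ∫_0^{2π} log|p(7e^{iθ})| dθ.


Zeros: -4, -2; r = 7.
Inside |z| < r: -4, -2. Outside (|z| ≥ r): ∅.
p(0) = 8, so log|p(0)| = log(8) = 2.0794.
Apply Jensen: I(r) = log|p(0)| + Σ_k log(r/|z_k|), summed over zeros inside |z| < r.
  log(r/|z_k|) for z_k = -2: log(7/2) = 1.2528
  log(r/|z_k|) for z_k = -4: log(7/4) = 0.5596
Sum over inside zeros: 1.8124.
I(r) = log|p(0)| + (inside sum) = 2.0794 + 1.8124 = 3.8918.
Closed form (all zeros inside, monic): I(r) = n·log(r) = 2·log(7) = 3.8918. ✓

I(r) ≈ 3.8918.


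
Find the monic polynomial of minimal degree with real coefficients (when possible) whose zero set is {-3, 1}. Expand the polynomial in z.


The polynomial is p(z) = ∏_{α ∈ S} (z − α), where S = {-3, 1}.
Expanding the product yields: p(z) = z^2 + 2·z -3.
The resulting polynomial has degree 2 and real coefficients as required.

p(z) = z^2 + 2·z -3.


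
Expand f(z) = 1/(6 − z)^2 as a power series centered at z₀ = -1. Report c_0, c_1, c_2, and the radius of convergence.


Let w = z − z₀, so z = z₀ + w.
Then 6 − z = 6 − (z₀ + w) = (6 − z₀) − w = 7 − w.
f(z) = 1/(7 − w)^2 = (1/(7)^2) · (1 − w/(7))^{−2}.
By the binomial series (1−u)^{−2} = Σ_{n≥0} C(n+1, 1) u^n for |u|<1, with u = w/(7):
  c_n = C(n+1, 1) / (7)^(n+2).
  c_0 = 1/(7)^2 = 1/49.
  c_1 = 2/(7)^3 = 2/343.
  c_2 = 3/(7)^4 = 3/2401.
The series is valid for |w/d| < 1, i.e. |z − z₀| < |d|.
Radius of convergence: R = |6 − z₀| = |7| = 7 (distance from z₀ to the singularity z = 6).

c_0 = 1/49, c_1 = 2/343, c_2 = 3/2401; R = 7.


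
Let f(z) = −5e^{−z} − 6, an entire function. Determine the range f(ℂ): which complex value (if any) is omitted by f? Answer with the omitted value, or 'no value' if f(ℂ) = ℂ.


Little Picard bounds the complement of f(ℂ) to at most one point.
e^{−z} is never zero on ℂ, so -5·e^{−z} takes every value in ℂ ∖ {0}. Adding -6 shifts the range to ℂ ∖ {-6}. Thus f omits exactly the value -6.

Omitted value: -6.


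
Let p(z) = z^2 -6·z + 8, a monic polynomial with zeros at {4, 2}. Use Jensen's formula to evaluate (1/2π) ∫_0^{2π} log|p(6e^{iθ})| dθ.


Zeros: 2, 4; r = 6.
Inside |z| < r: 2, 4. Outside (|z| ≥ r): ∅.
p(0) = 8, so log|p(0)| = log(8) = 2.0794.
Apply Jensen: I(r) = log|p(0)| + Σ_k log(r/|z_k|), summed over zeros inside |z| < r.
  log(r/|z_k|) for z_k = 4: log(6/4) = 0.4055
  log(r/|z_k|) for z_k = 2: log(6/2) = 1.0986
Sum over inside zeros: 1.5041.
I(r) = log|p(0)| + (inside sum) = 2.0794 + 1.5041 = 3.5835.
Closed form (all zeros inside, monic): I(r) = n·log(r) = 2·log(6) = 3.5835. ✓

I(r) ≈ 3.5835.


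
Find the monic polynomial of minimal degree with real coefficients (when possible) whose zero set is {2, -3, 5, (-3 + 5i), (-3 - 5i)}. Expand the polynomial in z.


The polynomial is p(z) = ∏_{α ∈ S} (z − α), where S = {2, -3, 5, (-3 + 5i), (-3 - 5i)}.
Expanding the product yields: p(z) = z^5 + 2·z^4 -z^3 -172·z^2 -194·z + 1020.
Note conjugate pairs combine to real quadratics: (z − (-3+5i))(z − (-3−5i)) = z² + 6z + 34.
The resulting polynomial has degree 5 and real coefficients as required.

p(z) = z^5 + 2·z^4 -z^3 -172·z^2 -194·z + 1020.


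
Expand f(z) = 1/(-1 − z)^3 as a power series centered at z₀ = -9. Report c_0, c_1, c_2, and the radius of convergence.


Let w = z − z₀, so z = z₀ + w.
Then -1 − z = -1 − (z₀ + w) = (-1 − z₀) − w = 8 − w.
f(z) = 1/(8 − w)^3 = (1/(8)^3) · (1 − w/(8))^{−3}.
By the binomial series (1−u)^{−3} = Σ_{n≥0} C(n+2, 2) u^n for |u|<1, with u = w/(8):
  c_n = C(n+2, 2) / (8)^(n+3).
  c_0 = 1/(8)^3 = 1/512.
  c_1 = 3/(8)^4 = 3/4096.
  c_2 = 6/(8)^5 = 3/16384.
The series is valid for |w/d| < 1, i.e. |z − z₀| < |d|.
Radius of convergence: R = |-1 − z₀| = |8| = 8 (distance from z₀ to the singularity z = -1).

c_0 = 1/512, c_1 = 3/4096, c_2 = 3/16384; R = 8.


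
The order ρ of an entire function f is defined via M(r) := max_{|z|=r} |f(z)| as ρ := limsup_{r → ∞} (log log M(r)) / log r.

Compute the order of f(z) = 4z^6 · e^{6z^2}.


M(r) = max_{|z|=r} |4|·|z|^6·|e^{6z^2}| = 4·r^6 · e^{6r^2} (the factors attain their maxima compatibly on |z|=r). Then log M(r) = log 4 + 6·log r + 6r^2, dominated by the last term, so log log M(r) ~ 2·log r. The polynomial factor 4z^6 contributes only a log r term and does not affect the order. ρ = 2.
Therefore ρ = 2.

Order ρ = 2.


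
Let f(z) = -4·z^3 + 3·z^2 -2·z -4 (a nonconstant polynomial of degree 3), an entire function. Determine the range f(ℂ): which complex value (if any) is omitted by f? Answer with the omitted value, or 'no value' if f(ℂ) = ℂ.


Little Picard bounds the complement of f(ℂ) to at most one point.
For every w ∈ ℂ, the equation p(z) − w = 0 is a nonconstant polynomial in z and hence has at least one root by the fundamental theorem of algebra. So p is surjective onto ℂ, omitting no value.

Omitted value: no value.


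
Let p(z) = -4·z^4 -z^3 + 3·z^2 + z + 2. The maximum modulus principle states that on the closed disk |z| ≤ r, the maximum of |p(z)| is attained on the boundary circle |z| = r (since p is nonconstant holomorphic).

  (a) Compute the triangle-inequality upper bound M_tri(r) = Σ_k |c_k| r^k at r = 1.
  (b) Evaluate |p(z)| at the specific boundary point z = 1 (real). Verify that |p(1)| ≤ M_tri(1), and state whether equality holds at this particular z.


Coefficients: c_0 = 2, c_1 = 1, c_2 = 3, c_3 = -1, c_4 = -4. Radius r = 1.
Part (a). Triangle bound: M_tri(r) = Σ_k |c_k| r^k
  = |2|·1^0 + |1|·1^1 + |3|·1^2 + |-1|·1^3 + |-4|·1^4
  = 2 + 1 + 3 + 1 + 4 = 11.
This bounds M(r) := max_{|z|=r} |p(z)| from above; equality holds iff all terms c_k z^k can be made to align in phase at a single z on |z|=r.
Part (b). At z = 1 (real, on the circle |z| = r):
  p(1) = (2)·1^0 + (1)·1^1 + (3)·1^2 + (-1)·1^3 + (-4)·1^4 = 1.
  |p(1)| = 1.
Check: |p(1)| = 1 ≤ 11 = M_tri(1). ✓ Equality does not hold at z = 1 (the coefficients have mixed signs, so the terms do not all align in phase there).

M_tri(1) = 11; |p(1)| = 1; equality at z=1: no.


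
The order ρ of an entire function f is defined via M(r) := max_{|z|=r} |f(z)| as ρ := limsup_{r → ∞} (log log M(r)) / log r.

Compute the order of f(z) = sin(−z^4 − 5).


Write sin(w) = (e^{iw} ± e^{−iw})/(2 or 2i), so |sin(w)| ≤ e^{|w|}. With w = −z^4 − 5, |w| ≤ 1r^4 + 5 on |z|=r, giving M(r) ≤ e^{1r^4 + 5} and ρ ≤ 4. For the lower bound, choose z on |z|=r with -1z^4 purely imaginary of modulus 1r^4; then |sin(−z^4 − 5)| grows like e^{1r^4}/2, so ρ ≥ 4. Hence ρ = 4.
Therefore ρ = 4.

Order ρ = 4.


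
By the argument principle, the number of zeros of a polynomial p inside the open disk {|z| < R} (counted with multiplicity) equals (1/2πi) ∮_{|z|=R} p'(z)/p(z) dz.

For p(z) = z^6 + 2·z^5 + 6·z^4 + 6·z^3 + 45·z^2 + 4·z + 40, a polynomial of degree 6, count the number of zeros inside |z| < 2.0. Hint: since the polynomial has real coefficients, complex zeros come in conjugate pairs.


The zeros of p are: (-2 + 2i), (-2 - 2i), (1 + 2i), (1 - 2i), (0 + 1i), (0 - 1i).
Their magnitudes are: 2.828, 2.828, 2.236, 2.236, 1, 1.
Zeros with |z| < R = 2.0: (0 + 1i), (0 - 1i).
Count = 2.
By the argument principle, (1/2πi) ∮_{|z|=R} p'(z)/p(z) dz equals exactly this count.

Number of zeros inside |z| < 2.0: 2.


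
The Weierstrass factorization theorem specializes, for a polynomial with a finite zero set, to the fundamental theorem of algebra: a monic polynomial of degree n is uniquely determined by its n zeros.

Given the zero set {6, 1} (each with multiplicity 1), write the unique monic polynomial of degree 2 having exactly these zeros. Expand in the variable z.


The polynomial is p(z) = ∏_{α ∈ S} (z − α), where S = {6, 1}.
Expanding the product yields: p(z) = z^2 -7·z + 6.
The resulting polynomial has degree 2 and real coefficients as required.

p(z) = z^2 -7·z + 6.


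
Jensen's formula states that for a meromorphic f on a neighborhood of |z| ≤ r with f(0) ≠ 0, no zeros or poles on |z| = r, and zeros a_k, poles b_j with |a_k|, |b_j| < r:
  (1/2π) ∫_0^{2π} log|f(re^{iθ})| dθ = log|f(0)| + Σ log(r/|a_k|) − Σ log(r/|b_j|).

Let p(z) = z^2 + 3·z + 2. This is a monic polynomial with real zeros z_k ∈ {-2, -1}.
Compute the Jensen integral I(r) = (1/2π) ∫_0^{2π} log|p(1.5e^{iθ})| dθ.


Zeros: -2, -1; r = 1.5.
Inside |z| < r: -1. Outside (|z| ≥ r): -2.
p(0) = 2, so log|p(0)| = log(2) = 0.6931.
Apply Jensen: I(r) = log|p(0)| + Σ_k log(r/|z_k|), summed over zeros inside |z| < r.
  log(r/|z_k|) for z_k = -1: log(1.5/1) = 0.4055
  Outside zeros (-2) contribute nothing to the Jensen sum.
Sum over inside zeros: 0.4055.
I(r) = log|p(0)| + (inside sum) = 0.6931 + 0.4055 = 1.0986.
Note: since some zeros are outside |z| ≤ r, the simplified n·log(r) form does NOT apply — only the inside zeros contribute.

I(r) ≈ 1.0986.


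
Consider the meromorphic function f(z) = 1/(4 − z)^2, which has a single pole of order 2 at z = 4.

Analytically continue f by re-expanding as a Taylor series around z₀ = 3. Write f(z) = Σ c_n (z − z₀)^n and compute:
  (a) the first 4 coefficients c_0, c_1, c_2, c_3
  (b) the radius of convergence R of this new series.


Let w = z − z₀, so z = z₀ + w.
Then 4 − z = 4 − (z₀ + w) = (4 − z₀) − w = 1 − w.
f(z) = 1/(1 − w)^2 = (1/(1)^2) · (1 − w/(1))^{−2}.
By the binomial series (1−u)^{−2} = Σ_{n≥0} C(n+1, 1) u^n for |u|<1, with u = w/(1):
  c_n = C(n+1, 1) / (1)^(n+2).
  c_0 = 1/(1)^2 = 1.
  c_1 = 2/(1)^3 = 2.
  c_2 = 3/(1)^4 = 3.
  c_3 = 4/(1)^5 = 4.
The series is valid for |w/d| < 1, i.e. |z − z₀| < |d|.
Radius of convergence: R = |4 − z₀| = |1| = 1 (distance from z₀ to the singularity z = 4).

c_0 = 1, c_1 = 2, c_2 = 3, c_3 = 4; R = 1.


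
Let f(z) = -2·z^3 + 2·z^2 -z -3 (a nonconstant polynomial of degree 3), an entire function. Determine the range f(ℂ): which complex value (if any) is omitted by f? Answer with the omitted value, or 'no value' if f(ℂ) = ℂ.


Little Picard bounds the complement of f(ℂ) to at most one point.
For every w ∈ ℂ, the equation p(z) − w = 0 is a nonconstant polynomial in z and hence has at least one root by the fundamental theorem of algebra. So p is surjective onto ℂ, omitting no value.

Omitted value: no value.


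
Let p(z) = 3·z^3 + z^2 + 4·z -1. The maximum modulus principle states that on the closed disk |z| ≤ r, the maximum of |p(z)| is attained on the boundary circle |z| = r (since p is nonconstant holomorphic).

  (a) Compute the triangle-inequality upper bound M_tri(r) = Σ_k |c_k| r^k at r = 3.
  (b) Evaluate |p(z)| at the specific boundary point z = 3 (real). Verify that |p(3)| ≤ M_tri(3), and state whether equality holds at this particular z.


Coefficients: c_0 = -1, c_1 = 4, c_2 = 1, c_3 = 3. Radius r = 3.
Part (a). Triangle bound: M_tri(r) = Σ_k |c_k| r^k
  = |-1|·3^0 + |4|·3^1 + |1|·3^2 + |3|·3^3
  = 1 + 12 + 9 + 81 = 103.
This bounds M(r) := max_{|z|=r} |p(z)| from above; equality holds iff all terms c_k z^k can be made to align in phase at a single z on |z|=r.
Part (b). At z = 3 (real, on the circle |z| = r):
  p(3) = (-1)·3^0 + (4)·3^1 + (1)·3^2 + (3)·3^3 = 101.
  |p(3)| = 101.
Check: |p(3)| = 101 ≤ 103 = M_tri(3). ✓ Equality does not hold at z = 3 (the coefficients have mixed signs, so the terms do not all align in phase there).

M_tri(3) = 103; |p(3)| = 101; equality at z=3: no.


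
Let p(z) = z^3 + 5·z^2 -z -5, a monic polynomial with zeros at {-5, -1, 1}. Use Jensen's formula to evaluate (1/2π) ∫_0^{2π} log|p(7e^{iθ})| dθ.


Zeros: -5, -1, 1; r = 7.
Inside |z| < r: -5, -1, 1. Outside (|z| ≥ r): ∅.
p(0) = -5, so log|p(0)| = log(5) = 1.6094.
Apply Jensen: I(r) = log|p(0)| + Σ_k log(r/|z_k|), summed over zeros inside |z| < r.
  log(r/|z_k|) for z_k = -5: log(7/5) = 0.3365
  log(r/|z_k|) for z_k = -1: log(7/1) = 1.9459
  log(r/|z_k|) for z_k = 1: log(7/1) = 1.9459
Sum over inside zeros: 4.2283.
I(r) = log|p(0)| + (inside sum) = 1.6094 + 4.2283 = 5.8377.
Closed form (all zeros inside, monic): I(r) = n·log(r) = 3·log(7) = 5.8377. ✓

I(r) ≈ 5.8377.


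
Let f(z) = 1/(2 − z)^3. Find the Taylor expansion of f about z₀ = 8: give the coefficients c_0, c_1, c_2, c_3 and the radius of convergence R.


Let w = z − z₀, so z = z₀ + w.
Then 2 − z = 2 − (z₀ + w) = (2 − z₀) − w = -6 − w.
f(z) = 1/(-6 − w)^3 = (1/(-6)^3) · (1 − w/(-6))^{−3}.
By the binomial series (1−u)^{−3} = Σ_{n≥0} C(n+2, 2) u^n for |u|<1, with u = w/(-6):
  c_n = C(n+2, 2) / (-6)^(n+3).
  c_0 = 1/(-6)^3 = -1/216.
  c_1 = 3/(-6)^4 = 1/432.
  c_2 = 6/(-6)^5 = -1/1296.
  c_3 = 10/(-6)^6 = 5/23328.
The series is valid for |w/d| < 1, i.e. |z − z₀| < |d|.
Radius of convergence: R = |2 − z₀| = |-6| = 6 (distance from z₀ to the singularity z = 2).

c_0 = -1/216, c_1 = 1/432, c_2 = -1/1296, c_3 = 5/23328; R = 6.


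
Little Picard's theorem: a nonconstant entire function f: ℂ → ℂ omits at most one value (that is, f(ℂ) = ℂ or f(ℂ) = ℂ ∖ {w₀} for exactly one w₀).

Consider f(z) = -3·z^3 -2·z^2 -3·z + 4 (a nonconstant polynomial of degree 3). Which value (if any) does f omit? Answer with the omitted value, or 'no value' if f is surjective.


Little Picard bounds the complement of f(ℂ) to at most one point.
For every w ∈ ℂ, the equation p(z) − w = 0 is a nonconstant polynomial in z and hence has at least one root by the fundamental theorem of algebra. So p is surjective onto ℂ, omitting no value.

Omitted value: no value.


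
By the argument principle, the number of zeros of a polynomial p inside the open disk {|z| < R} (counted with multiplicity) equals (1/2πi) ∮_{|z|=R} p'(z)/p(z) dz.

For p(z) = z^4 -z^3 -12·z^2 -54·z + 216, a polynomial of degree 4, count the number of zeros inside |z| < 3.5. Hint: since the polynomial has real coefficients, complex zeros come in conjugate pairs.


The zeros of p are: (-3 + 3i), (-3 - 3i), 4, 3.
Their magnitudes are: 4.243, 4.243, 4, 3.
Zeros with |z| < R = 3.5: 3.
Count = 1.
By the argument principle, (1/2πi) ∮_{|z|=R} p'(z)/p(z) dz equals exactly this count.

Number of zeros inside |z| < 3.5: 1.


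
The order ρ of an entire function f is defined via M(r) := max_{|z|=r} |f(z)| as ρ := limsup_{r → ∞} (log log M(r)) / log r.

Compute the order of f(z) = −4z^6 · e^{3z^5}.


M(r) = max_{|z|=r} |-4|·|z|^6·|e^{3z^5}| = 4·r^6 · e^{3r^5} (the factors attain their maxima compatibly on |z|=r). Then log M(r) = log 4 + 6·log r + 3r^5, dominated by the last term, so log log M(r) ~ 5·log r. The polynomial factor -4z^6 contributes only a log r term and does not affect the order. ρ = 5.
Therefore ρ = 5.

Order ρ = 5.


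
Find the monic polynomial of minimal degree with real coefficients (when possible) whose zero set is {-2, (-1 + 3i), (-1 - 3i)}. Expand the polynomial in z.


The polynomial is p(z) = ∏_{α ∈ S} (z − α), where S = {-2, (-1 + 3i), (-1 - 3i)}.
Expanding the product yields: p(z) = z^3 + 4·z^2 + 14·z + 20.
Note conjugate pairs combine to real quadratics: (z − (-1+3i))(z − (-1−3i)) = z² + 2z + 10.
The resulting polynomial has degree 3 and real coefficients as required.

p(z) = z^3 + 4·z^2 + 14·z + 20.


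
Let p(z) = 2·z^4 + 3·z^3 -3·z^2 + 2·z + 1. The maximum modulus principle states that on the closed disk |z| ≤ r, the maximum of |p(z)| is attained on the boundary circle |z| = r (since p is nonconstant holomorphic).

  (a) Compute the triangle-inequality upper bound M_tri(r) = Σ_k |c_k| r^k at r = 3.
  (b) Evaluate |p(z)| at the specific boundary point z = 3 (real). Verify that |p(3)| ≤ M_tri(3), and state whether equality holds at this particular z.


Coefficients: c_0 = 1, c_1 = 2, c_2 = -3, c_3 = 3, c_4 = 2. Radius r = 3.
Part (a). Triangle bound: M_tri(r) = Σ_k |c_k| r^k
  = |1|·3^0 + |2|·3^1 + |-3|·3^2 + |3|·3^3 + |2|·3^4
  = 1 + 6 + 27 + 81 + 162 = 277.
This bounds M(r) := max_{|z|=r} |p(z)| from above; equality holds iff all terms c_k z^k can be made to align in phase at a single z on |z|=r.
Part (b). At z = 3 (real, on the circle |z| = r):
  p(3) = (1)·3^0 + (2)·3^1 + (-3)·3^2 + (3)·3^3 + (2)·3^4 = 223.
  |p(3)| = 223.
Check: |p(3)| = 223 ≤ 277 = M_tri(3). ✓ Equality does not hold at z = 3 (the coefficients have mixed signs, so the terms do not all align in phase there).

M_tri(3) = 277; |p(3)| = 223; equality at z=3: no.


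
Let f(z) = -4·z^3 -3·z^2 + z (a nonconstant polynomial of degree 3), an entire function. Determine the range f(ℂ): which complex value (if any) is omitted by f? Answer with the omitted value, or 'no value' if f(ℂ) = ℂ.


Little Picard bounds the complement of f(ℂ) to at most one point.
For every w ∈ ℂ, the equation p(z) − w = 0 is a nonconstant polynomial in z and hence has at least one root by the fundamental theorem of algebra. So p is surjective onto ℂ, omitting no value.

Omitted value: no value.


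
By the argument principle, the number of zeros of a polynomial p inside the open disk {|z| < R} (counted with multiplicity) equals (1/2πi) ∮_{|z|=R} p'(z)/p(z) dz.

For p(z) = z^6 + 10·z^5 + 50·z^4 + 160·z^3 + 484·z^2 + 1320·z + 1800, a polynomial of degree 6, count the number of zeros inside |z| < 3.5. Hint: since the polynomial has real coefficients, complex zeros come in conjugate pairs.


The zeros of p are: (-3 + 3i), (-3 - 3i), (1 + 3i), (1 - 3i), (-3 + 1i), (-3 - 1i).
Their magnitudes are: 4.243, 4.243, 3.162, 3.162, 3.162, 3.162.
Zeros with |z| < R = 3.5: (1 + 3i), (1 - 3i), (-3 + 1i), (-3 - 1i).
Count = 4.
By the argument principle, (1/2πi) ∮_{|z|=R} p'(z)/p(z) dz equals exactly this count.

Number of zeros inside |z| < 3.5: 4.


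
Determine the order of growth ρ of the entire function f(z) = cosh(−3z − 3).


cosh(w) is a linear combination of e^{iw} and e^{−iw} (or e^w, e^{−w} in the hyperbolic case), so |cosh(w)| ≤ e^{|w|}. With w = −3z − 3, |w| ≤ 3|z| + 3 = 3r + 3 on |z| = r, giving M(r) ≤ e^{3r + 3}, so ρ ≤ 1. On a suitable ray (z = it for sin/cos; z = t for sinh/cosh, t real → ∞), |cosh(−3z − 3)| grows like e^{3|t|}/2, so ρ ≥ 1. Hence ρ = 1.
Therefore ρ = 1.

Order ρ = 1.


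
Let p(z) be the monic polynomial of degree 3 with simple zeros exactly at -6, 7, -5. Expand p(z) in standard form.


The polynomial is p(z) = ∏_{α ∈ S} (z − α), where S = {-6, 7, -5}.
Expanding the product yields: p(z) = z^3 + 4·z^2 -47·z -210.
The resulting polynomial has degree 3 and real coefficients as required.

p(z) = z^3 + 4·z^2 -47·z -210.


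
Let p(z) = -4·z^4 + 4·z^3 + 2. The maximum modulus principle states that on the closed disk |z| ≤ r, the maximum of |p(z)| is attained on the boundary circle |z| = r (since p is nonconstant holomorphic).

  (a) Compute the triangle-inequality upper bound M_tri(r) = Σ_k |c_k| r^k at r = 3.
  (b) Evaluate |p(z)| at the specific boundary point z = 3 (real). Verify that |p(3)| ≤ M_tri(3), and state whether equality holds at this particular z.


Coefficients: c_0 = 2, c_1 = 0, c_2 = 0, c_3 = 4, c_4 = -4. Radius r = 3.
Part (a). Triangle bound: M_tri(r) = Σ_k |c_k| r^k
  = |2|·3^0 + |0|·3^1 + |0|·3^2 + |4|·3^3 + |-4|·3^4
  = 2 + 0 + 0 + 108 + 324 = 434.
This bounds M(r) := max_{|z|=r} |p(z)| from above; equality holds iff all terms c_k z^k can be made to align in phase at a single z on |z|=r.
Part (b). At z = 3 (real, on the circle |z| = r):
  p(3) = (2)·3^0 + (0)·3^1 + (0)·3^2 + (4)·3^3 + (-4)·3^4 = -214.
  |p(3)| = 214.
Check: |p(3)| = 214 ≤ 434 = M_tri(3). ✓ Equality does not hold at z = 3 (the coefficients have mixed signs, so the terms do not all align in phase there).

M_tri(3) = 434; |p(3)| = 214; equality at z=3: no.


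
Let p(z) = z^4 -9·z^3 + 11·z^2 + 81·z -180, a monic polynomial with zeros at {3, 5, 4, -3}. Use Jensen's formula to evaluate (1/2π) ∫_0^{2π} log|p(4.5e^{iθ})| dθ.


Zeros: -3, 3, 4, 5; r = 4.5.
Inside |z| < r: -3, 3, 4. Outside (|z| ≥ r): 5.
p(0) = -180, so log|p(0)| = log(180) = 5.1930.
Apply Jensen: I(r) = log|p(0)| + Σ_k log(r/|z_k|), summed over zeros inside |z| < r.
  log(r/|z_k|) for z_k = 3: log(4.5/3) = 0.4055
  log(r/|z_k|) for z_k = 4: log(4.5/4) = 0.1178
  log(r/|z_k|) for z_k = -3: log(4.5/3) = 0.4055
  Outside zeros (5) contribute nothing to the Jensen sum.
Sum over inside zeros: 0.9287.
I(r) = log|p(0)| + (inside sum) = 5.1930 + 0.9287 = 6.1217.
Note: since some zeros are outside |z| ≤ r, the simplified n·log(r) form does NOT apply — only the inside zeros contribute.

I(r) ≈ 6.1217.


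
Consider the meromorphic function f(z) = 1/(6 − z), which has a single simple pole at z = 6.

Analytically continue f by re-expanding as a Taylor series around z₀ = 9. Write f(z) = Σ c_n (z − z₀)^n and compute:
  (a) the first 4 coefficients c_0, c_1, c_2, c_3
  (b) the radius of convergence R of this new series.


Let w = z − z₀, so z = z₀ + w.
Then 6 − z = 6 − (z₀ + w) = (6 − z₀) − w = -3 − w.
f(z) = 1/(-3 − w) = (1/(-3)) · 1/(1 − w/(-3)) = Σ_{n≥0} w^n / (-3)^(n+1).
So c_n = 1/(-3)^(n+1):
  c_0 = 1/(-3)^1 = -1/3.
  c_1 = 1/(-3)^2 = 1/9.
  c_2 = 1/(-3)^3 = -1/27.
  c_3 = 1/(-3)^4 = 1/81.
The series is valid for |w/d| < 1, i.e. |z − z₀| < |d|.
Radius of convergence: R = |6 − z₀| = |-3| = 3 (distance from z₀ to the singularity z = 6).

c_0 = -1/3, c_1 = 1/9, c_2 = -1/27, c_3 = 1/81; R = 3.


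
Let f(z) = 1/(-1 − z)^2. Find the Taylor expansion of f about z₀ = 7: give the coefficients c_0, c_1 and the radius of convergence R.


Let w = z − z₀, so z = z₀ + w.
Then -1 − z = -1 − (z₀ + w) = (-1 − z₀) − w = -8 − w.
f(z) = 1/(-8 − w)^2 = (1/(-8)^2) · (1 − w/(-8))^{−2}.
By the binomial series (1−u)^{−2} = Σ_{n≥0} C(n+1, 1) u^n for |u|<1, with u = w/(-8):
  c_n = C(n+1, 1) / (-8)^(n+2).
  c_0 = 1/(-8)^2 = 1/64.
  c_1 = 2/(-8)^3 = -1/256.
The series is valid for |w/d| < 1, i.e. |z − z₀| < |d|.
Radius of convergence: R = |-1 − z₀| = |-8| = 8 (distance from z₀ to the singularity z = -1).

c_0 = 1/64, c_1 = -1/256; R = 8.


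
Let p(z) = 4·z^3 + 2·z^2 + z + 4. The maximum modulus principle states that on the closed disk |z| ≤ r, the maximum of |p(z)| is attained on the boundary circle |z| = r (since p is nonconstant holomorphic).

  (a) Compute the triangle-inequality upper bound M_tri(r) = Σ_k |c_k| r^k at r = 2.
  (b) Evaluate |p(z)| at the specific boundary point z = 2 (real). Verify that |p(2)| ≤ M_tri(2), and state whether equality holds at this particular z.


Coefficients: c_0 = 4, c_1 = 1, c_2 = 2, c_3 = 4. Radius r = 2.
Part (a). Triangle bound: M_tri(r) = Σ_k |c_k| r^k
  = |4|·2^0 + |1|·2^1 + |2|·2^2 + |4|·2^3
  = 4 + 2 + 8 + 32 = 46.
This bounds M(r) := max_{|z|=r} |p(z)| from above; equality holds iff all terms c_k z^k can be made to align in phase at a single z on |z|=r.
Part (b). At z = 2 (real, on the circle |z| = r):
  p(2) = (4)·2^0 + (1)·2^1 + (2)·2^2 + (4)·2^3 = 46.
  |p(2)| = 46.
Since all nonzero coefficients share the same sign, |p(2)| = 46 = M_tri(2); the triangle bound is attained at z = 2, so in fact M(r) = 46.

M_tri(2) = 46; |p(2)| = 46; equality at z=2: yes.


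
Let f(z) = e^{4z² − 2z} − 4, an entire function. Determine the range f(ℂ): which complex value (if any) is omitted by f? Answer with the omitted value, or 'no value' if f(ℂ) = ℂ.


Little Picard bounds the complement of f(ℂ) to at most one point.
The exponent g(z) = 4z² − 2z is a nonconstant polynomial, hence surjective onto ℂ. So e^{g(z)} takes every value in {e^w : w ∈ ℂ} = ℂ ∖ {0}. Adding -4 shifts the range to ℂ ∖ {-4}. f omits exactly -4.

Omitted value: -4.


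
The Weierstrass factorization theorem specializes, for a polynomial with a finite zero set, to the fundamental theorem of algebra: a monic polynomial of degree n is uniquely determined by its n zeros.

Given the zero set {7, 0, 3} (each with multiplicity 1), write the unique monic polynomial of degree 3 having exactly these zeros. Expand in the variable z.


The polynomial is p(z) = ∏_{α ∈ S} (z − α), where S = {7, 0, 3}.
Expanding the product yields: p(z) = z^3 -10·z^2 + 21·z.
The resulting polynomial has degree 3 and real coefficients as required.

p(z) = z^3 -10·z^2 + 21·z.


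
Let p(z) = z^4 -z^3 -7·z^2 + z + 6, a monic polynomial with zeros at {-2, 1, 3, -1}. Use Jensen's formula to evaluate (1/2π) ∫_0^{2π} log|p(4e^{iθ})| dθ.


Zeros: -2, -1, 1, 3; r = 4.
Inside |z| < r: -2, -1, 1, 3. Outside (|z| ≥ r): ∅.
p(0) = 6, so log|p(0)| = log(6) = 1.7918.
Apply Jensen: I(r) = log|p(0)| + Σ_k log(r/|z_k|), summed over zeros inside |z| < r.
  log(r/|z_k|) for z_k = -2: log(4/2) = 0.6931
  log(r/|z_k|) for z_k = 1: log(4/1) = 1.3863
  log(r/|z_k|) for z_k = 3: log(4/3) = 0.2877
  log(r/|z_k|) for z_k = -1: log(4/1) = 1.3863
Sum over inside zeros: 3.7534.
I(r) = log|p(0)| + (inside sum) = 1.7918 + 3.7534 = 5.5452.
Closed form (all zeros inside, monic): I(r) = n·log(r) = 4·log(4) = 5.5452. ✓

I(r) ≈ 5.5452.


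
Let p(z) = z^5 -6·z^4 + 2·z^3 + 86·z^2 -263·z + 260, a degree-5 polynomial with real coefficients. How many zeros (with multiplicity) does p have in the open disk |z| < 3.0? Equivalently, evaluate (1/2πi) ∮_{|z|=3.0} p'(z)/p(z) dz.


The zeros of p are: -4, (2 + 1i), (2 - 1i), (3 + 2i), (3 - 2i).
Their magnitudes are: 4, 2.236, 2.236, 3.606, 3.606.
Zeros with |z| < R = 3.0: (2 + 1i), (2 - 1i).
Count = 2.
By the argument principle, (1/2πi) ∮_{|z|=R} p'(z)/p(z) dz equals exactly this count.

Number of zeros inside |z| < 3.0: 2.


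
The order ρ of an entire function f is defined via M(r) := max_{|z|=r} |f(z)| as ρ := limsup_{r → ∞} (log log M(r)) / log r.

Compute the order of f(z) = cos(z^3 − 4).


Write cos(w) = (e^{iw} ± e^{−iw})/(2 or 2i), so |cos(w)| ≤ e^{|w|}. With w = z^3 − 4, |w| ≤ 1r^3 + 4 on |z|=r, giving M(r) ≤ e^{1r^3 + 4} and ρ ≤ 3. For the lower bound, choose z on |z|=r with 1z^3 purely imaginary of modulus 1r^3; then |cos(z^3 − 4)| grows like e^{1r^3}/2, so ρ ≥ 3. Hence ρ = 3.
Therefore ρ = 3.

Order ρ = 3.


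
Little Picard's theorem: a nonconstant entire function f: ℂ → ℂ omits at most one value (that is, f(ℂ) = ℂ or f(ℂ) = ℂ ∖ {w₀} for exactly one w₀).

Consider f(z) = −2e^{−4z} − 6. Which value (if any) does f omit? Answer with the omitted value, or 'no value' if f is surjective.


Little Picard bounds the complement of f(ℂ) to at most one point.
e^{−4z} is never zero on ℂ, so -2·e^{−4z} takes every value in ℂ ∖ {0}. Adding -6 shifts the range to ℂ ∖ {-6}. Thus f omits exactly the value -6.

Omitted value: -6.


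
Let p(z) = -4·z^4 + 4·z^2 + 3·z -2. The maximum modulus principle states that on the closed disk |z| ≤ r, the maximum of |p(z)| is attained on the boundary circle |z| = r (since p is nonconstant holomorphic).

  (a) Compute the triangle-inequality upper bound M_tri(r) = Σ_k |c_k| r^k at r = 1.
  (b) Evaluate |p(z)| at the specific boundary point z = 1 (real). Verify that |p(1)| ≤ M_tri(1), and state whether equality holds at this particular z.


Coefficients: c_0 = -2, c_1 = 3, c_2 = 4, c_3 = 0, c_4 = -4. Radius r = 1.
Part (a). Triangle bound: M_tri(r) = Σ_k |c_k| r^k
  = |-2|·1^0 + |3|·1^1 + |4|·1^2 + |0|·1^3 + |-4|·1^4
  = 2 + 3 + 4 + 0 + 4 = 13.
This bounds M(r) := max_{|z|=r} |p(z)| from above; equality holds iff all terms c_k z^k can be made to align in phase at a single z on |z|=r.
Part (b). At z = 1 (real, on the circle |z| = r):
  p(1) = (-2)·1^0 + (3)·1^1 + (4)·1^2 + (0)·1^3 + (-4)·1^4 = 1.
  |p(1)| = 1.
Check: |p(1)| = 1 ≤ 13 = M_tri(1). ✓ Equality does not hold at z = 1 (the coefficients have mixed signs, so the terms do not all align in phase there).

M_tri(1) = 13; |p(1)| = 1; equality at z=1: no.


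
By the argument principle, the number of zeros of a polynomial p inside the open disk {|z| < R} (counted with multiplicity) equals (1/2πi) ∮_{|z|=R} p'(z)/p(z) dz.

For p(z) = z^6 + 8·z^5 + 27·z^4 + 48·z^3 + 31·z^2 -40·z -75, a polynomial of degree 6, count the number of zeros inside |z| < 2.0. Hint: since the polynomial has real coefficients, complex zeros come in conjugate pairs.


The zeros of p are: 1, (-1 + 2i), (-1 - 2i), (-2 + 1i), (-2 - 1i), -3.
Their magnitudes are: 1, 2.236, 2.236, 2.236, 2.236, 3.
Zeros with |z| < R = 2.0: 1.
Count = 1.
By the argument principle, (1/2πi) ∮_{|z|=R} p'(z)/p(z) dz equals exactly this count.

Number of zeros inside |z| < 2.0: 1.
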